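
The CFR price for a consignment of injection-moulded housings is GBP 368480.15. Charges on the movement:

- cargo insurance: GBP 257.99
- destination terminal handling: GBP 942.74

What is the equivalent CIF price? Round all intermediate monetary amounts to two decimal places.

CIF price: GBP 368738.14

Not relevant to the conversion: destination terminal — on the buyer under both terms; not part of either seller's price.
From CFR to CIF, the seller additionally bears: insurance.
CIF price = 368480.15 + 257.99 = 368738.14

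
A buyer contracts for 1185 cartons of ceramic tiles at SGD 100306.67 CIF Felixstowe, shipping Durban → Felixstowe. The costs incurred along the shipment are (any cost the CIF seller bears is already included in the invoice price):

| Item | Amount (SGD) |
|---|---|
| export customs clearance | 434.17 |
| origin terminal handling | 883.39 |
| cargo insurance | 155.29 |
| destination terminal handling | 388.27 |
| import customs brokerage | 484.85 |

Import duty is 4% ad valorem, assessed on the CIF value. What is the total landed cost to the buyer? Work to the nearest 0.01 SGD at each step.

CIF: the seller pays costs through ocean freight and marine insurance to the destination port.
Already in the invoice (seller's account under CIF): export clearance, origin terminal, insurance — exclude.
The CIF price already equals the CIF value: 100306.67
Import duty = 100306.67 × 4% = 4012.27
Buyer bears: destination terminal 388.27 + brokerage 484.85 + duty 4012.27 = 4885.39
Landed cost = invoice 100306.67 + 4885.39 = 105192.06

Total landed cost: SGD 105192.06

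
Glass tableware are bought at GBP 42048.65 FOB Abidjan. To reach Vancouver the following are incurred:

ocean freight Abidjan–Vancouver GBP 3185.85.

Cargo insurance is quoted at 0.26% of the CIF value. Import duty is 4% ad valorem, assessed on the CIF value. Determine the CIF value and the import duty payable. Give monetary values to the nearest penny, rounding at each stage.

Let C be the CIF value. C = FOB price + freight + 0.26% × C
C − 0.26% × C = 42048.65 + 3185.85
0.9974 × C = 45234.50
C = 45234.50 / 0.9974 = 45352.42
Insurance premium = 0.26% × 45352.42 = 117.92
Import duty = 45352.42 × 4% = 1814.10

CIF value: GBP 45352.42; import duty: GBP 1814.10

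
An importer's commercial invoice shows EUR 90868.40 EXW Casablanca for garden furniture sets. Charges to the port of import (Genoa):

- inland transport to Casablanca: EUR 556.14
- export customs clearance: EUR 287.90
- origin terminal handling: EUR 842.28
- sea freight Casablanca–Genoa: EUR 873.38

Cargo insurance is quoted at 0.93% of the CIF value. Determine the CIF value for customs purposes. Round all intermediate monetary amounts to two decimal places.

Let C be the CIF value. C = EXW price + pre-shipment costs + freight + 0.93% × C
C − 0.93% × C = 90868.40 + 556.14 + 287.90 + 842.28 + 873.38
0.9907 × C = 93428.10
C = 93428.10 / 0.9907 = 94305.14
Insurance premium = 0.93% × 94305.14 = 877.04

CIF value: EUR 94305.14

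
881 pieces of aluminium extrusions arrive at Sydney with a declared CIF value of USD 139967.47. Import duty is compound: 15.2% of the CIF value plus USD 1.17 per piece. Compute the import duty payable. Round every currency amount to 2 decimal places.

Ad valorem component: 139967.47 × 15.2% = 21275.06
Specific component: 881 × 1.17 = 1030.77
Import duty = 21275.06 + 1030.77 = 22305.83

Import duty: USD 22305.83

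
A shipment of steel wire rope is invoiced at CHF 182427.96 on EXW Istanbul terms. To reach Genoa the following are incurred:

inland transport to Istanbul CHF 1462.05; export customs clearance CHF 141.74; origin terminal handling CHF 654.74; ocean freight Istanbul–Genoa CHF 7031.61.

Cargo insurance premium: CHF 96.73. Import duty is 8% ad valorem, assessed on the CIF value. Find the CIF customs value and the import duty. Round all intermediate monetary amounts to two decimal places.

CIF value: CHF 191814.83; import duty: CHF 15345.19

CIF = EXW price + pre-shipment costs + freight + insurance
CIF = 182427.96 + 1462.05 + 141.74 + 654.74 + 7031.61 + 96.73 = 191814.83
Import duty = 191814.83 × 8% = 15345.19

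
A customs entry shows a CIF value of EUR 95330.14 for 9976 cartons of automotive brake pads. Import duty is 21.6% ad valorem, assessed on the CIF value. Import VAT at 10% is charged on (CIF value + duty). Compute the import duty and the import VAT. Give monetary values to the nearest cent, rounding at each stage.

Import duty = 95330.14 × 21.6% = 20591.31
VAT base = CIF + duty = 95330.14 + 20591.31 = 115921.45
Import VAT = 115921.45 × 10% = 11592.15

Import duty: EUR 20591.31; import VAT: EUR 11592.15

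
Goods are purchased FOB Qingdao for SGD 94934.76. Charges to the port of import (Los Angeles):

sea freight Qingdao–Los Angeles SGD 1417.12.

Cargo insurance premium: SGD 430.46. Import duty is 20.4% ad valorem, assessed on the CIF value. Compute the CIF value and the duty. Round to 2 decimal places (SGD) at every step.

CIF = FOB price + freight + insurance
CIF = 94934.76 + 1417.12 + 430.46 = 96782.34
Import duty = 96782.34 × 20.4% = 19743.60

CIF value: SGD 96782.34; import duty: SGD 19743.60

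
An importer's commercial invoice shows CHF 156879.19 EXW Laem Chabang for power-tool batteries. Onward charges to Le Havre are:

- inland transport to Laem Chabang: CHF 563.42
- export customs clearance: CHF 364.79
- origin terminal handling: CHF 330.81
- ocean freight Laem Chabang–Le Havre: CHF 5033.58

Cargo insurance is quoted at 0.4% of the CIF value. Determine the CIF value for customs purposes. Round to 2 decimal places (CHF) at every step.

CIF value: CHF 163827.10

Let C be the CIF value. C = EXW price + pre-shipment costs + freight + 0.4% × C
C − 0.4% × C = 156879.19 + 563.42 + 364.79 + 330.81 + 5033.58
0.996 × C = 163171.79
C = 163171.79 / 0.996 = 163827.10
Insurance premium = 0.4% × 163827.10 = 655.31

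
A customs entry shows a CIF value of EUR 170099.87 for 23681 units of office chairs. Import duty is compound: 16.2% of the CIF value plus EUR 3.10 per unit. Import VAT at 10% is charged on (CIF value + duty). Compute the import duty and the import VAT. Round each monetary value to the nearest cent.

Import duty: EUR 100967.28; import VAT: EUR 27106.72

Ad valorem component: 170099.87 × 16.2% = 27556.18
Specific component: 23681 × 3.10 = 73411.10
Import duty = 27556.18 + 73411.10 = 100967.28
VAT base = CIF + duty = 170099.87 + 100967.28 = 271067.15
Import VAT = 271067.15 × 10% = 27106.72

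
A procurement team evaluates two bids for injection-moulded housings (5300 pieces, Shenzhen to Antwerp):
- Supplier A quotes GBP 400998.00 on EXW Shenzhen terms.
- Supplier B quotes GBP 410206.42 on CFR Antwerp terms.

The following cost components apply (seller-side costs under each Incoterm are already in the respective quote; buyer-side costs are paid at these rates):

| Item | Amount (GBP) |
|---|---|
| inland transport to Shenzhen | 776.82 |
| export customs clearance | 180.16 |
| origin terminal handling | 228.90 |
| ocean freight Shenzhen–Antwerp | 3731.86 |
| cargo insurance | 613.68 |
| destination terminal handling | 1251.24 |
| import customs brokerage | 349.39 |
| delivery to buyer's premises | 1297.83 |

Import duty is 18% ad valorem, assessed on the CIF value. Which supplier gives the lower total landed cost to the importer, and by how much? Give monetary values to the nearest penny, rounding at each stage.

Supplier A (EXW):
CIF value = EXW price + inland to port + export clearance + origin terminal + freight + insurance = 400998.00 + 776.82 + 180.16 + 228.90 + 3731.86 + 613.68 = 406529.42
Import duty = 406529.42 × 18% = 73175.30
Buyer bears (A): 776.82 + 180.16 + 228.90 + 3731.86 + 613.68 + 1251.24 + 349.39 + 1297.83 = 8429.88
Landed cost (A) = invoice 400998.00 + 8429.88 + duty 73175.30 = 482603.18
Supplier B (CFR):
CIF value = CFR price + insurance = 410206.42 + 613.68 = 410820.10
Import duty = 410820.10 × 18% = 73947.62
Buyer bears (B): 613.68 + 1251.24 + 349.39 + 1297.83 = 3512.14
Landed cost (B) = invoice 410206.42 + 3512.14 + duty 73947.62 = 487666.18
Difference = |482603.18 − 487666.18| = 5063.00

Supplier A is cheaper by GBP 5063.00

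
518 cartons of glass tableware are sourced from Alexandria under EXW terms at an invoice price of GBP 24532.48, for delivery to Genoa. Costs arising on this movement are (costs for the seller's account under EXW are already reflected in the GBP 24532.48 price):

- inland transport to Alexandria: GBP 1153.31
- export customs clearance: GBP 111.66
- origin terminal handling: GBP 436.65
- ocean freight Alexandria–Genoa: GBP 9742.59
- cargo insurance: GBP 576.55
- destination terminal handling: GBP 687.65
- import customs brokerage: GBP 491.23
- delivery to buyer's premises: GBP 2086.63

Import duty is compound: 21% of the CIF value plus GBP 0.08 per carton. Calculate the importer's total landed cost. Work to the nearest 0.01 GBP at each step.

EXW: the seller makes goods available at their premises; the buyer bears all onward costs.
CIF value = EXW price + inland to port + export clearance + origin terminal + freight + insurance = 24532.48 + 1153.31 + 111.66 + 436.65 + 9742.59 + 576.55 = 36553.24
Ad valorem component: 36553.24 × 21% = 7676.18
Specific component: 518 × 0.08 = 41.44
Import duty = 7676.18 + 41.44 = 7717.62
Buyer bears: inland to port 1153.31 + export clearance 111.66 + origin terminal 436.65 + freight 9742.59 + insurance 576.55 + destination terminal 687.65 + brokerage 491.23 + delivery 2086.63 + duty 7717.62 = 23003.89
Landed cost = invoice 24532.48 + 23003.89 = 47536.37

Total landed cost: GBP 47536.37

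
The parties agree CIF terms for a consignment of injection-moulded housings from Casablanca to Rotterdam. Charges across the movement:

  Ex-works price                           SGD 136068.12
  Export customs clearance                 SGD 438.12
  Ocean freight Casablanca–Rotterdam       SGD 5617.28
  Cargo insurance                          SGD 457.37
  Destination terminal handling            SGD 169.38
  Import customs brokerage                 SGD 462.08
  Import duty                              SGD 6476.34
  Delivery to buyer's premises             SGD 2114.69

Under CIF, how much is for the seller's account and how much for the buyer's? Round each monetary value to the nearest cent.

Seller: SGD 142580.89; buyer: SGD 9222.49

CIF: the seller pays costs through ocean freight and marine insurance to the destination port.
Seller's account: goods 136068.12 + export clearance 438.12 + freight 5617.28 + insurance 457.37 = 142580.89
Buyer's account: destination terminal 169.38 + brokerage 462.08 + duty 6476.34 + delivery 2114.69 = 9222.49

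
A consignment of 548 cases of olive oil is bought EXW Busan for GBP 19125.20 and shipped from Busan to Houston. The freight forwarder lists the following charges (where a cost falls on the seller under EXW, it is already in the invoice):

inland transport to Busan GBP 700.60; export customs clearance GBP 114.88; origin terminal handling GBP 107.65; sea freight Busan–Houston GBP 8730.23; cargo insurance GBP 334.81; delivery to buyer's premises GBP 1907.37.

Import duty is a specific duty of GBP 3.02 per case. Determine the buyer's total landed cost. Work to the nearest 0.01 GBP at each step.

EXW: the seller makes goods available at their premises; the buyer bears all onward costs.
CIF value = EXW price + inland to port + export clearance + origin terminal + freight + insurance = 19125.20 + 700.60 + 114.88 + 107.65 + 8730.23 + 334.81 = 29113.37
Import duty = 548 × 3.02 = 1654.96
Buyer bears: inland to port 700.60 + export clearance 114.88 + origin terminal 107.65 + freight 8730.23 + insurance 334.81 + delivery 1907.37 + duty 1654.96 = 13550.50
Landed cost = invoice 19125.20 + 13550.50 = 32675.70

Total landed cost: GBP 32675.70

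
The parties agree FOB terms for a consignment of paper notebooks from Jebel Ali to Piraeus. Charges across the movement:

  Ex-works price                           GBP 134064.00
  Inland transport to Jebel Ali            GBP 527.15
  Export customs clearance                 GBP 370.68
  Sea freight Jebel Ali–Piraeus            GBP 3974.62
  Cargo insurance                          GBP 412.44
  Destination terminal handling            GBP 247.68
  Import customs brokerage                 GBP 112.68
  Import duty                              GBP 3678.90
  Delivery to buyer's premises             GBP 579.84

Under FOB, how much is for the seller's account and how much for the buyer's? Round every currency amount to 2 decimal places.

FOB: the seller bears costs until goods are on board at the origin port; the buyer bears freight, insurance and all costs thereafter.
Seller's account: goods 134064.00 + inland to port 527.15 + export clearance 370.68 = 134961.83
Buyer's account: freight 3974.62 + insurance 412.44 + destination terminal 247.68 + brokerage 112.68 + duty 3678.90 + delivery 579.84 = 9006.16

Seller: GBP 134961.83; buyer: GBP 9006.16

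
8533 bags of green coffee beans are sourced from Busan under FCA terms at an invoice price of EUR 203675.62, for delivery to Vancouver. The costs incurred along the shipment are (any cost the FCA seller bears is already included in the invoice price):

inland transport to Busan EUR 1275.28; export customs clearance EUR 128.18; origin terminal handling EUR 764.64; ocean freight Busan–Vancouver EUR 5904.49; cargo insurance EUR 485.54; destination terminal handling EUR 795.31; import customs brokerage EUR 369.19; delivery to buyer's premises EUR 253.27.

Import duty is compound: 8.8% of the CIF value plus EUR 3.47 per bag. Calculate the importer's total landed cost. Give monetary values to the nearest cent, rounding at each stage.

Total landed cost: EUR 260410.64

FCA: the seller delivers export-cleared goods to the carrier; the buyer bears costs from that point.
Already in the invoice (seller's account under FCA): inland to port, export clearance — exclude.
CIF value = FCA price + origin terminal + freight + insurance = 203675.62 + 764.64 + 5904.49 + 485.54 = 210830.29
Ad valorem component: 210830.29 × 8.8% = 18553.07
Specific component: 8533 × 3.47 = 29609.51
Import duty = 18553.07 + 29609.51 = 48162.58
Buyer bears: origin terminal 764.64 + freight 5904.49 + insurance 485.54 + destination terminal 795.31 + brokerage 369.19 + delivery 253.27 + duty 48162.58 = 56735.02
Landed cost = invoice 203675.62 + 56735.02 = 260410.64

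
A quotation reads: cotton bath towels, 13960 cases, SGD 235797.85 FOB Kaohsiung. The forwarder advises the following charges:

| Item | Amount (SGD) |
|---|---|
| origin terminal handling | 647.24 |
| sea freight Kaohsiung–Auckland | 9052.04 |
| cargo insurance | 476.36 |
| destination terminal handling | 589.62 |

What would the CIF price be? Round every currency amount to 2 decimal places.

CIF price: SGD 245326.25

Not relevant to the conversion: origin terminal — on the seller under both FOB and CIF; already in the FOB price and stays in the CIF price. destination terminal — on the buyer under both terms; not part of either seller's price.
From FOB to CIF, the seller additionally bears: freight, insurance.
CIF price = 235797.85 + 9052.04 + 476.36 = 245326.25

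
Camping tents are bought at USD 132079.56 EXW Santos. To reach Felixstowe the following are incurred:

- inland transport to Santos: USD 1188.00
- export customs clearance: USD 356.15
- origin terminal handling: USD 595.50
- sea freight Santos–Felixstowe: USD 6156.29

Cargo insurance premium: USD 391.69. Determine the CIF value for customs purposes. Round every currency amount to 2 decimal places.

CIF = EXW price + pre-shipment costs + freight + insurance
CIF = 132079.56 + 1188.00 + 356.15 + 595.50 + 6156.29 + 391.69 = 140767.19

CIF value: USD 140767.19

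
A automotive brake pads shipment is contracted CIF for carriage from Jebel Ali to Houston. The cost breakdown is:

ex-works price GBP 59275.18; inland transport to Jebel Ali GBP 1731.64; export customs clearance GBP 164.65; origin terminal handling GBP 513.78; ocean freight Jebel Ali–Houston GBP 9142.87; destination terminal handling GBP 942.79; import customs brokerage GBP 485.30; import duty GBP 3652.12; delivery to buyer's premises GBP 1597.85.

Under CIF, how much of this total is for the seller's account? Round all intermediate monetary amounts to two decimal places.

Seller's account: GBP 70828.12

CIF: the seller pays costs through ocean freight and marine insurance to the destination port.
Seller's account: goods 59275.18 + inland to port 1731.64 + export clearance 164.65 + origin terminal 513.78 + freight 9142.87 = 70828.12
Buyer's account: destination terminal 942.79 + brokerage 485.30 + duty 3652.12 + delivery 1597.85 = 6678.06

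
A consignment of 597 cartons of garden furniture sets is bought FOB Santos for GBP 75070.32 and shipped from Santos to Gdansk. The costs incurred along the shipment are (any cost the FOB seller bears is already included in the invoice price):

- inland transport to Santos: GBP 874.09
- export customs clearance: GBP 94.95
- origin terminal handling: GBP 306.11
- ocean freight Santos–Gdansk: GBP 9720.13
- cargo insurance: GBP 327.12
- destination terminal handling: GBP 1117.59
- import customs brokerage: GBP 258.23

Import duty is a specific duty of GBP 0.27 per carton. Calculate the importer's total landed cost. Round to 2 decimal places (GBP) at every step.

FOB: the seller bears costs until goods are on board at the origin port; the buyer bears freight, insurance and all costs thereafter.
Already in the invoice (seller's account under FOB): inland to port, export clearance, origin terminal — exclude.
CIF value = FOB price + freight + insurance = 75070.32 + 9720.13 + 327.12 = 85117.57
Import duty = 597 × 0.27 = 161.19
Buyer bears: freight 9720.13 + insurance 327.12 + destination terminal 1117.59 + brokerage 258.23 + duty 161.19 = 11584.26
Landed cost = invoice 75070.32 + 11584.26 = 86654.58

Total landed cost: GBP 86654.58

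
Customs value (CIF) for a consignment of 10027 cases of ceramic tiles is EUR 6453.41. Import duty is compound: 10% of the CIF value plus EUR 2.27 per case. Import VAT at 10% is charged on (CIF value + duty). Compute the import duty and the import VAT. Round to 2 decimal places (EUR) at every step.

Ad valorem component: 6453.41 × 10% = 645.34
Specific component: 10027 × 2.27 = 22761.29
Import duty = 645.34 + 22761.29 = 23406.63
VAT base = CIF + duty = 6453.41 + 23406.63 = 29860.04
Import VAT = 29860.04 × 10% = 2986.00

Import duty: EUR 23406.63; import VAT: EUR 2986.00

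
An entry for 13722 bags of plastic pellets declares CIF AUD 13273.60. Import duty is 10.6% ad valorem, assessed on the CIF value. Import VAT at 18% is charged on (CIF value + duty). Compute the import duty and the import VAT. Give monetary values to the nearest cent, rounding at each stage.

Import duty = 13273.60 × 10.6% = 1407.00
VAT base = CIF + duty = 13273.60 + 1407.00 = 14680.60
Import VAT = 14680.60 × 18% = 2642.51

Import duty: AUD 1407.00; import VAT: AUD 2642.51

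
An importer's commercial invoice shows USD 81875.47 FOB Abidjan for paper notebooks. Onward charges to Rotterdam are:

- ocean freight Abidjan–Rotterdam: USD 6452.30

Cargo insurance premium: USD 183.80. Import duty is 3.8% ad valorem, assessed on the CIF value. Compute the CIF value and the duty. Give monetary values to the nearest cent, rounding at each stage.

CIF = FOB price + freight + insurance
CIF = 81875.47 + 6452.30 + 183.80 = 88511.57
Import duty = 88511.57 × 3.8% = 3363.44

CIF value: USD 88511.57; import duty: USD 3363.44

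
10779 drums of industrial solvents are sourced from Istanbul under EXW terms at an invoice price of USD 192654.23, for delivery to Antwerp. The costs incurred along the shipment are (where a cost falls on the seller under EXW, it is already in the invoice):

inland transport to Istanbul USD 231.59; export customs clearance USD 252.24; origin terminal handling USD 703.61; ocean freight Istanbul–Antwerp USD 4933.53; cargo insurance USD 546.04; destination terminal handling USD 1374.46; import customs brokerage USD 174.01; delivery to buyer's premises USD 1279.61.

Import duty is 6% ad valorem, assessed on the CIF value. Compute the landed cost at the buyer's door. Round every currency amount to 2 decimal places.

Total landed cost: USD 214108.59

EXW: the seller makes goods available at their premises; the buyer bears all onward costs.
CIF value = EXW price + inland to port + export clearance + origin terminal + freight + insurance = 192654.23 + 231.59 + 252.24 + 703.61 + 4933.53 + 546.04 = 199321.24
Import duty = 199321.24 × 6% = 11959.27
Buyer bears: inland to port 231.59 + export clearance 252.24 + origin terminal 703.61 + freight 4933.53 + insurance 546.04 + destination terminal 1374.46 + brokerage 174.01 + delivery 1279.61 + duty 11959.27 = 21454.36
Landed cost = invoice 192654.23 + 21454.36 = 214108.59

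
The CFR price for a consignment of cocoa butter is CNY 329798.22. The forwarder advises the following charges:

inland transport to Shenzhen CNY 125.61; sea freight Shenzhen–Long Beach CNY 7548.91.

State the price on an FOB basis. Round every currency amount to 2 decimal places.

Not relevant to the conversion: inland to port — on the seller under both CFR and FOB; already in the CFR price and stays in the FOB price.
From CFR to FOB, the seller no longer bears: freight.
FOB price = 329798.22 − 7548.91 = 322249.31

FOB price: CNY 322249.31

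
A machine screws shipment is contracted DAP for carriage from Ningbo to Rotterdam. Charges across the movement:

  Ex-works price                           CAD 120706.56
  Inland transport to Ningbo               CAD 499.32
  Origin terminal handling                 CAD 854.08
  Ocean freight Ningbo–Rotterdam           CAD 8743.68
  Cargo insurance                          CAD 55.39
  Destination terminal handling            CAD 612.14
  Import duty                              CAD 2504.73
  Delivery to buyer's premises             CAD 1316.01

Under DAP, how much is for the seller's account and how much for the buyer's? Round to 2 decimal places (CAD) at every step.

DAP: the seller bears all costs to the named destination except import duty and clearance.
Seller's account: goods 120706.56 + inland to port 499.32 + origin terminal 854.08 + freight 8743.68 + insurance 55.39 + destination terminal 612.14 + delivery 1316.01 = 132787.18
Buyer's account: duty 2504.73 = 2504.73

Seller: CAD 132787.18; buyer: CAD 2504.73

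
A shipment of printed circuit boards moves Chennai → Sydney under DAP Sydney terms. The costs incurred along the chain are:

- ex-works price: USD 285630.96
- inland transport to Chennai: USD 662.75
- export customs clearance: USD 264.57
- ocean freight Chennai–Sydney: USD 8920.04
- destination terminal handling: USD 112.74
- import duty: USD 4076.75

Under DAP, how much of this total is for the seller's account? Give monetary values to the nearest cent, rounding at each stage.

Seller's account: USD 295591.06

DAP: the seller bears all costs to the named destination except import duty and clearance.
Seller's account: goods 285630.96 + inland to port 662.75 + export clearance 264.57 + freight 8920.04 + destination terminal 112.74 = 295591.06
Buyer's account: duty 4076.75 = 4076.75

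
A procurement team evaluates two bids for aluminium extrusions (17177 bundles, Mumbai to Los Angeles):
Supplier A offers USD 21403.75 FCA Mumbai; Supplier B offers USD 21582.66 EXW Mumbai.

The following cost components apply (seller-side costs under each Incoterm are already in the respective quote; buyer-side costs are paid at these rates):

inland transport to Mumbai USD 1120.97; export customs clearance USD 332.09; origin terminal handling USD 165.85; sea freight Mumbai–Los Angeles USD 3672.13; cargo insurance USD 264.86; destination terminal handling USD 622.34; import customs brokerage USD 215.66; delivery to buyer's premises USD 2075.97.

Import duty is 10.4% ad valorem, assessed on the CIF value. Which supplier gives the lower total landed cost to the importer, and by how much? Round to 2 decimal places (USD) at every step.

Supplier A is cheaper by USD 1801.69

Supplier A (FCA):
CIF value = FCA price + origin terminal + freight + insurance = 21403.75 + 165.85 + 3672.13 + 264.86 = 25506.59
Import duty = 25506.59 × 10.4% = 2652.69
Buyer bears (A): 165.85 + 3672.13 + 264.86 + 622.34 + 215.66 + 2075.97 = 7016.81
Landed cost (A) = invoice 21403.75 + 7016.81 + duty 2652.69 = 31073.25
Supplier B (EXW):
CIF value = EXW price + inland to port + export clearance + origin terminal + freight + insurance = 21582.66 + 1120.97 + 332.09 + 165.85 + 3672.13 + 264.86 = 27138.56
Import duty = 27138.56 × 10.4% = 2822.41
Buyer bears (B): 1120.97 + 332.09 + 165.85 + 3672.13 + 264.86 + 622.34 + 215.66 + 2075.97 = 8469.87
Landed cost (B) = invoice 21582.66 + 8469.87 + duty 2822.41 = 32874.94
Difference = |31073.25 − 32874.94| = 1801.69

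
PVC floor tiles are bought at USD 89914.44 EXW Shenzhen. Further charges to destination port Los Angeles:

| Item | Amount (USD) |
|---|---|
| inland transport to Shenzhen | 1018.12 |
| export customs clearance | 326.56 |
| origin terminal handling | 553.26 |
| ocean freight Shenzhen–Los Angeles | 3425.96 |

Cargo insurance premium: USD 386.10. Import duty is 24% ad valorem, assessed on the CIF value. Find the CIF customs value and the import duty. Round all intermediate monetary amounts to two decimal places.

CIF = EXW price + pre-shipment costs + freight + insurance
CIF = 89914.44 + 1018.12 + 326.56 + 553.26 + 3425.96 + 386.10 = 95624.44
Import duty = 95624.44 × 24% = 22949.87

CIF value: USD 95624.44; import duty: USD 22949.87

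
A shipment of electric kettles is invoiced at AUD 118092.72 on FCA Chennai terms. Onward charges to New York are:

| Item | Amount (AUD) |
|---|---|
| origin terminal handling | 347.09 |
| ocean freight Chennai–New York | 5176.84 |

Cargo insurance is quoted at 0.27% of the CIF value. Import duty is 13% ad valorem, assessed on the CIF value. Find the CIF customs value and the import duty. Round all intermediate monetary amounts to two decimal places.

CIF value: AUD 123951.32; import duty: AUD 16113.67

Let C be the CIF value. C = FCA price + pre-shipment costs + freight + 0.27% × C
C − 0.27% × C = 118092.72 + 347.09 + 5176.84
0.9973 × C = 123616.65
C = 123616.65 / 0.9973 = 123951.32
Insurance premium = 0.27% × 123951.32 = 334.67
Import duty = 123951.32 × 13% = 16113.67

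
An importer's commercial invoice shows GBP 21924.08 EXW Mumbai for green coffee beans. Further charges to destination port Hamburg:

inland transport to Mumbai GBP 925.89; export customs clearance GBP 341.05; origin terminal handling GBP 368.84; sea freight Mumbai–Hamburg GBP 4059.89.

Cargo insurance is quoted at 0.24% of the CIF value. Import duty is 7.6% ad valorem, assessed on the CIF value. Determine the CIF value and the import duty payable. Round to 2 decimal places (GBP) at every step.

CIF value: GBP 27686.20; import duty: GBP 2104.15

Let C be the CIF value. C = EXW price + pre-shipment costs + freight + 0.24% × C
C − 0.24% × C = 21924.08 + 925.89 + 341.05 + 368.84 + 4059.89
0.9976 × C = 27619.75
C = 27619.75 / 0.9976 = 27686.20
Insurance premium = 0.24% × 27686.20 = 66.45
Import duty = 27686.20 × 7.6% = 2104.15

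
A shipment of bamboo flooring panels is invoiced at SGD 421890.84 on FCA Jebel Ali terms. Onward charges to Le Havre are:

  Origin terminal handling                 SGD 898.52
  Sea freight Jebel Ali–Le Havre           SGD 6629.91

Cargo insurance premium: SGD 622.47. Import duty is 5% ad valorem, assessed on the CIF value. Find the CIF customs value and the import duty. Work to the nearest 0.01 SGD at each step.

CIF value: SGD 430041.74; import duty: SGD 21502.09

CIF = FCA price + pre-shipment costs + freight + insurance
CIF = 421890.84 + 898.52 + 6629.91 + 622.47 = 430041.74
Import duty = 430041.74 × 5% = 21502.09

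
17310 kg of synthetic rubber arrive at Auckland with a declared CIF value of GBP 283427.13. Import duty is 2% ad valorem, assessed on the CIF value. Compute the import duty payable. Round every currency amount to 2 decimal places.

Import duty: GBP 5668.54

Import duty = 283427.13 × 2% = 5668.54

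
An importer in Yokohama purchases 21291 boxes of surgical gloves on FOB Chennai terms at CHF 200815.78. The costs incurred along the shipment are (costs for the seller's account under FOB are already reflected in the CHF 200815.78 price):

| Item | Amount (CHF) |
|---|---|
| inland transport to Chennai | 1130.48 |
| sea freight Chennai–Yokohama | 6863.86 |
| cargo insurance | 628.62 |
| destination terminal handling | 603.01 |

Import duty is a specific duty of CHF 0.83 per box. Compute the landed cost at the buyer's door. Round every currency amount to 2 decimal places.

Total landed cost: CHF 226582.80

FOB: the seller bears costs until goods are on board at the origin port; the buyer bears freight, insurance and all costs thereafter.
Already in the invoice (seller's account under FOB): inland to port — exclude.
CIF value = FOB price + freight + insurance = 200815.78 + 6863.86 + 628.62 = 208308.26
Import duty = 21291 × 0.83 = 17671.53
Buyer bears: freight 6863.86 + insurance 628.62 + destination terminal 603.01 + duty 17671.53 = 25767.02
Landed cost = invoice 200815.78 + 25767.02 = 226582.80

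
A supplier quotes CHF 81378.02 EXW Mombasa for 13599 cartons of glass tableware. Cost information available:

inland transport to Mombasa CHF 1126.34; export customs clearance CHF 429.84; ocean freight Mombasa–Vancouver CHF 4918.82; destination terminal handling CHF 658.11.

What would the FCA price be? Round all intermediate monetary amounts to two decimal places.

Not relevant to the conversion: freight, destination terminal — on the buyer under both terms; not part of either seller's price.
From EXW to FCA, the seller additionally bears: inland to port, export clearance.
FCA price = 81378.02 + 1126.34 + 429.84 = 82934.20

FCA price: CHF 82934.20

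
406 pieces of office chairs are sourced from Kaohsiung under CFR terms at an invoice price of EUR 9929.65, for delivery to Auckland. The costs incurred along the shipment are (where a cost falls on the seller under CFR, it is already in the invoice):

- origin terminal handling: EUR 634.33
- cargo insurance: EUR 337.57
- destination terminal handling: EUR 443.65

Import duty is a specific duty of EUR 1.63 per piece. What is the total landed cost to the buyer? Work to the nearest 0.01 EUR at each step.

Total landed cost: EUR 11372.65

CFR: the seller pays costs through ocean freight to the destination port, but not insurance.
Already in the invoice (seller's account under CFR): origin terminal — exclude.
CIF value = CFR price + insurance = 9929.65 + 337.57 = 10267.22
Import duty = 406 × 1.63 = 661.78
Buyer bears: insurance 337.57 + destination terminal 443.65 + duty 661.78 = 1443.00
Landed cost = invoice 9929.65 + 1443.00 = 11372.65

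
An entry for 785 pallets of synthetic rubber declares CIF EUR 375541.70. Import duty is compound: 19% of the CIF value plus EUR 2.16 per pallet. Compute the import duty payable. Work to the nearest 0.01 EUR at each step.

Import duty: EUR 73048.52

Ad valorem component: 375541.70 × 19% = 71352.92
Specific component: 785 × 2.16 = 1695.60
Import duty = 71352.92 + 1695.60 = 73048.52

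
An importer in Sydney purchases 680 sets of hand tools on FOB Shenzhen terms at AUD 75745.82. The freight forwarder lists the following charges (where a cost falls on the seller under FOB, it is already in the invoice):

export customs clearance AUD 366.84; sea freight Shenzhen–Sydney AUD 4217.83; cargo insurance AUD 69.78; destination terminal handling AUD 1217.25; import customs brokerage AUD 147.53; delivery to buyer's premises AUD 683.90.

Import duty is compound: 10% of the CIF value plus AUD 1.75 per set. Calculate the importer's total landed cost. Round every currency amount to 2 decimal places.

FOB: the seller bears costs until goods are on board at the origin port; the buyer bears freight, insurance and all costs thereafter.
Already in the invoice (seller's account under FOB): export clearance — exclude.
CIF value = FOB price + freight + insurance = 75745.82 + 4217.83 + 69.78 = 80033.43
Ad valorem component: 80033.43 × 10% = 8003.34
Specific component: 680 × 1.75 = 1190.00
Import duty = 8003.34 + 1190.00 = 9193.34
Buyer bears: freight 4217.83 + insurance 69.78 + destination terminal 1217.25 + brokerage 147.53 + delivery 683.90 + duty 9193.34 = 15529.63
Landed cost = invoice 75745.82 + 15529.63 = 91275.45

Total landed cost: AUD 91275.45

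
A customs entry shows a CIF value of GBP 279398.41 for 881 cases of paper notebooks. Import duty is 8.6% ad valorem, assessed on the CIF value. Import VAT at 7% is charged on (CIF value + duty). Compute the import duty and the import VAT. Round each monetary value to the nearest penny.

Import duty = 279398.41 × 8.6% = 24028.26
VAT base = CIF + duty = 279398.41 + 24028.26 = 303426.67
Import VAT = 303426.67 × 7% = 21239.87

Import duty: GBP 24028.26; import VAT: GBP 21239.87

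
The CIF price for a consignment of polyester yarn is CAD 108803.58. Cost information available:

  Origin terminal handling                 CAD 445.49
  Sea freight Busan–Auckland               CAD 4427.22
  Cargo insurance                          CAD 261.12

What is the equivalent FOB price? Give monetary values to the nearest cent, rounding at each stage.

Not relevant to the conversion: origin terminal — on the seller under both CIF and FOB; already in the CIF price and stays in the FOB price.
From CIF to FOB, the seller no longer bears: freight, insurance.
FOB price = 108803.58 − 4427.22 − 261.12 = 104115.24

FOB price: CAD 104115.24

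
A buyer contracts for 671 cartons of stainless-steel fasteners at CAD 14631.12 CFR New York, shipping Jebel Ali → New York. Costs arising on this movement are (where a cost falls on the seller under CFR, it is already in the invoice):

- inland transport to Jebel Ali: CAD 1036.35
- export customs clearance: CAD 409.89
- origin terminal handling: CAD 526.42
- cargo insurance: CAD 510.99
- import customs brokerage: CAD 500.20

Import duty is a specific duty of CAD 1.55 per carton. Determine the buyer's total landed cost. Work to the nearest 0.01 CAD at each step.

CFR: the seller pays costs through ocean freight to the destination port, but not insurance.
Already in the invoice (seller's account under CFR): inland to port, export clearance, origin terminal — exclude.
CIF value = CFR price + insurance = 14631.12 + 510.99 = 15142.11
Import duty = 671 × 1.55 = 1040.05
Buyer bears: insurance 510.99 + brokerage 500.20 + duty 1040.05 = 2051.24
Landed cost = invoice 14631.12 + 2051.24 = 16682.36

Total landed cost: CAD 16682.36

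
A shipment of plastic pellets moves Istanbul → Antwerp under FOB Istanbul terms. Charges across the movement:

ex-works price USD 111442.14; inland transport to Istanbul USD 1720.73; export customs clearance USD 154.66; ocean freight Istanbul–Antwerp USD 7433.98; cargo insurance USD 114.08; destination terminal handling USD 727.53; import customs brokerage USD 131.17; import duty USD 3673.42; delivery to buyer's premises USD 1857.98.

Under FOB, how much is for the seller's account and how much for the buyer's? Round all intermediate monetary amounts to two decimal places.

FOB: the seller bears costs until goods are on board at the origin port; the buyer bears freight, insurance and all costs thereafter.
Seller's account: goods 111442.14 + inland to port 1720.73 + export clearance 154.66 = 113317.53
Buyer's account: freight 7433.98 + insurance 114.08 + destination terminal 727.53 + brokerage 131.17 + duty 3673.42 + delivery 1857.98 = 13938.16

Seller: USD 113317.53; buyer: USD 13938.16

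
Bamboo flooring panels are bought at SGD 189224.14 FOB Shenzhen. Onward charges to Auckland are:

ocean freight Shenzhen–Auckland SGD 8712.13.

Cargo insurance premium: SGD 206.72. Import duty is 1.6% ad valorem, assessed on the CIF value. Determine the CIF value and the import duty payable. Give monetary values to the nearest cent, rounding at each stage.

CIF value: SGD 198142.99; import duty: SGD 3170.29

CIF = FOB price + freight + insurance
CIF = 189224.14 + 8712.13 + 206.72 = 198142.99
Import duty = 198142.99 × 1.6% = 3170.29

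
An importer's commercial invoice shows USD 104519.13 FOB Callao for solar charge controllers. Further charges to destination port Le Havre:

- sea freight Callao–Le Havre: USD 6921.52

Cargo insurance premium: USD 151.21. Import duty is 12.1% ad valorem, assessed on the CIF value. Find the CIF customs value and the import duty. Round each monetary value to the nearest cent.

CIF value: USD 111591.86; import duty: USD 13502.62

CIF = FOB price + freight + insurance
CIF = 104519.13 + 6921.52 + 151.21 = 111591.86
Import duty = 111591.86 × 12.1% = 13502.62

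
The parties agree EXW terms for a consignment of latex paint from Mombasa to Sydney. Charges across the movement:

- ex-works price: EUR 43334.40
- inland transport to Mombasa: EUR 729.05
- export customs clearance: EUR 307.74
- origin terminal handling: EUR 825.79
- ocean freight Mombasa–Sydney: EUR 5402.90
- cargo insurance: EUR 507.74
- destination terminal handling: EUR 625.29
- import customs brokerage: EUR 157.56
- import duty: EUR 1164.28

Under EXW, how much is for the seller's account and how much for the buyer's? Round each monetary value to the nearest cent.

Seller: EUR 43334.40; buyer: EUR 9720.35

EXW: the seller makes goods available at their premises; the buyer bears all onward costs.
Seller's account: goods 43334.40 = 43334.40
Buyer's account: inland to port 729.05 + export clearance 307.74 + origin terminal 825.79 + freight 5402.90 + insurance 507.74 + destination terminal 625.29 + brokerage 157.56 + duty 1164.28 = 9720.35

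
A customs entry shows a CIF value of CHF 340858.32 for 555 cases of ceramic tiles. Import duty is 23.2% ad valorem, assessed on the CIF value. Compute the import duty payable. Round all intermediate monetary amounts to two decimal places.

Import duty: CHF 79079.13

Import duty = 340858.32 × 23.2% = 79079.13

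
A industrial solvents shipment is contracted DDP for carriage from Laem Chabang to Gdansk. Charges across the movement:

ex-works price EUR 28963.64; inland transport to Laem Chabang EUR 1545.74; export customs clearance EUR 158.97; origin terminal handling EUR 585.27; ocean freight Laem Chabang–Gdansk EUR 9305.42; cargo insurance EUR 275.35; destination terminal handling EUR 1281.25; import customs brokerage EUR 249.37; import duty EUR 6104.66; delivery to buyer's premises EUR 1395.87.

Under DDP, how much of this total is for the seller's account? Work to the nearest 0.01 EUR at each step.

Seller's account: EUR 49865.54

DDP: the seller bears all costs including import duty.
Seller's account: goods 28963.64 + inland to port 1545.74 + export clearance 158.97 + origin terminal 585.27 + freight 9305.42 + insurance 275.35 + destination terminal 1281.25 + brokerage 249.37 + duty 6104.66 + delivery 1395.87 = 49865.54
Buyer's account: 0.00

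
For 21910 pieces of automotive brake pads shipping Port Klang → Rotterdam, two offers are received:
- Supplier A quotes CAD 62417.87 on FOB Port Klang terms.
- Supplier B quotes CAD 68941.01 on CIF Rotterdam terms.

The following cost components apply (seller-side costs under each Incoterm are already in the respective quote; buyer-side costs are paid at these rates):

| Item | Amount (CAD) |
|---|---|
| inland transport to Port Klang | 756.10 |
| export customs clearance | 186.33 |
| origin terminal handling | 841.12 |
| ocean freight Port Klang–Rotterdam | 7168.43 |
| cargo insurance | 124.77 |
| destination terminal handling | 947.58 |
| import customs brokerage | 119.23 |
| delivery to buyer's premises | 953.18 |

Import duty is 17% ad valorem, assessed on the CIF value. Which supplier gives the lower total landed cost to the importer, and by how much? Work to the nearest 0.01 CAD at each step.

Supplier B is cheaper by CAD 900.97

Supplier A (FOB):
CIF value = FOB price + freight + insurance = 62417.87 + 7168.43 + 124.77 = 69711.07
Import duty = 69711.07 × 17% = 11850.88
Buyer bears (A): 7168.43 + 124.77 + 947.58 + 119.23 + 953.18 = 9313.19
Landed cost (A) = invoice 62417.87 + 9313.19 + duty 11850.88 = 83581.94
Supplier B (CIF):
The CIF price already equals the CIF value: 68941.01
Import duty = 68941.01 × 17% = 11719.97
Buyer bears (B): 947.58 + 119.23 + 953.18 = 2019.99
Landed cost (B) = invoice 68941.01 + 2019.99 + duty 11719.97 = 82680.97
Difference = |83581.94 − 82680.97| = 900.97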